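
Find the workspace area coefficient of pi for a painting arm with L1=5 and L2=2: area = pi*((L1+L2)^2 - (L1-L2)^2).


Given: L1 = 5, L2 = 2
(L1+L2)^2 = (7)^2 = 49
(L1-L2)^2 = (3)^2 = 9
Difference = 49 - 9 = 40
This equals 4*L1*L2 = 4*5*2 = 40
Workspace area = 40*pi

40


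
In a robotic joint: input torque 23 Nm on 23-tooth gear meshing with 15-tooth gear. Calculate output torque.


Given: N1 = 23, N2 = 15, T1 = 23 Nm
Using T2/T1 = N2/N1
T2 = T1 * N2 / N1
T2 = 23 * 15 / 23
T2 = 345 / 23
T2 = 15 Nm

15 Nm


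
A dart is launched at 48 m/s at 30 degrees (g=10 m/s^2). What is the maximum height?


Given: v0 = 48 m/s, theta = 30 deg, g = 10 m/s^2
sin^2(30) = 1/4
Using H = v0^2 * sin^2(theta) / (2*g)
H = 48^2 * 1/4 / (2*10)
H = 2304 * 1/4 / 20
H = 576 / 20
H = 144/5 m

144/5 m


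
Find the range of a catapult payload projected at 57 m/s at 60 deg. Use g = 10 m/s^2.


Given: v0 = 57 m/s, theta = 60 deg, g = 10 m/s^2
sin(2*60) = sin(120) = sqrt(3)/2
Using R = v0^2 * sin(2*theta) / g
R = 57^2 * (sqrt(3)/2) / 10
R = 3249 * sqrt(3) / 20
R = 3249/20*sqrt(3) m

3249/20*sqrt(3) m


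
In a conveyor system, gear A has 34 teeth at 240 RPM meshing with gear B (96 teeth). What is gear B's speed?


Given: N1 = 34 teeth, w1 = 240 RPM, N2 = 96 teeth
Using N1*w1 = N2*w2
w2 = N1*w1 / N2
w2 = 34*240 / 96
w2 = 8160 / 96
w2 = 85 RPM

85 RPM


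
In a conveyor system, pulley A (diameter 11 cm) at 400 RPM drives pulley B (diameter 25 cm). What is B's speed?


Given: D1 = 11 cm, w1 = 400 RPM, D2 = 25 cm
Using D1*w1 = D2*w2
w2 = D1*w1 / D2
w2 = 11*400 / 25
w2 = 4400 / 25
w2 = 176 RPM

176 RPM


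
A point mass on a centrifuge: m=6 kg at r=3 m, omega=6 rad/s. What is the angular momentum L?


Given: m = 6 kg, r = 3 m, omega = 6 rad/s
For a point mass: I = m*r^2
I = 6*3^2 = 6*9 = 54
L = I*omega = 54*6
L = 324 kg*m^2/s

324 kg*m^2/s


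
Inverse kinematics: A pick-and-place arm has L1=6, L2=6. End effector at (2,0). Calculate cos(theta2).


Given: L1 = 6, L2 = 6, target (x, y) = (2, 0)
Using cos(theta2) = (x^2 + y^2 - L1^2 - L2^2) / (2*L1*L2)
x^2 + y^2 = 2^2 + 0 = 4
L1^2 + L2^2 = 36 + 36 = 72
Numerator = 4 - 72 = -68
Denominator = 2*6*6 = 72
cos(theta2) = -68/72 = -17/18

-17/18


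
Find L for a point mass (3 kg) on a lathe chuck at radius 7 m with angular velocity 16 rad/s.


Given: m = 3 kg, r = 7 m, omega = 16 rad/s
For a point mass: I = m*r^2
I = 3*7^2 = 3*49 = 147
L = I*omega = 147*16
L = 2352 kg*m^2/s

2352 kg*m^2/s


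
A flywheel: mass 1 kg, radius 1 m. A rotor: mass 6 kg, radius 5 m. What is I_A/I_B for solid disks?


Given: M1=1 kg, R1=1 m, M2=6 kg, R2=5 m
For a disk: I = (1/2)*M*R^2, so I_A/I_B = (M1*R1^2)/(M2*R2^2)
M1*R1^2 = 1*1 = 1
M2*R2^2 = 6*25 = 150
I_A/I_B = 1/150 = 1/150

1/150


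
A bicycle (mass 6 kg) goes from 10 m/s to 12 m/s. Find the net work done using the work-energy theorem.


Given: m = 6 kg, v0 = 10 m/s, v = 12 m/s
Using W = (1/2)*m*(v^2 - v0^2)
v^2 = 12^2 = 144
v0^2 = 10^2 = 100
v^2 - v0^2 = 144 - 100 = 44
W = (1/2)*6*44 = 132 J

132 J


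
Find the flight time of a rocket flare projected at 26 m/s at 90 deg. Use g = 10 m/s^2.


Given: v0 = 26 m/s, theta = 90 deg, g = 10 m/s^2
sin(90) = 1
Using T = 2*v0*sin(theta) / g
T = 2*26*1 / 10
T = 52 / 10
T = 26/5 s

26/5 s


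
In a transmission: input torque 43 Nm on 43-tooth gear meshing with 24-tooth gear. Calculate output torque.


Given: N1 = 43, N2 = 24, T1 = 43 Nm
Using T2/T1 = N2/N1
T2 = T1 * N2 / N1
T2 = 43 * 24 / 43
T2 = 1032 / 43
T2 = 24 Nm

24 Nm


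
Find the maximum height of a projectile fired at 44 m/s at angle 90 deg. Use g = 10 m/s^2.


Given: v0 = 44 m/s, theta = 90 deg, g = 10 m/s^2
sin^2(90) = 1
Using H = v0^2 * sin^2(theta) / (2*g)
H = 44^2 * 1 / (2*10)
H = 1936 * 1 / 20
H = 1936 / 20
H = 484/5 m

484/5 m


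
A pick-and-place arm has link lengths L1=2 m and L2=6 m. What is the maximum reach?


Given: L1 = 2 m, L2 = 6 m
For a 2-link planar arm, max reach = L1 + L2 (fully extended)
Max reach = 2 + 6
Max reach = 8 m

8 m


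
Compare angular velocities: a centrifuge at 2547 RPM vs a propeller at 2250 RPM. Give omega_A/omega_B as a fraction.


Given: RPM_A = 2547, RPM_B = 2250
omega = 2*pi*RPM/60, so omega_A/omega_B = RPM_A / RPM_B
omega_A/omega_B = 2547 / 2250
omega_A/omega_B = 283/250

283/250


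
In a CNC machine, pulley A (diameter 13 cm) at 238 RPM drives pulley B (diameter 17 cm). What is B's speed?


Given: D1 = 13 cm, w1 = 238 RPM, D2 = 17 cm
Using D1*w1 = D2*w2
w2 = D1*w1 / D2
w2 = 13*238 / 17
w2 = 3094 / 17
w2 = 182 RPM

182 RPM


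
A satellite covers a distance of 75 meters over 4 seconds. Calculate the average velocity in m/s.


Given: distance d = 75 m, time t = 4 s
Using v = d / t
v = 75 / 4
v = 75/4 m/s

75/4 m/s


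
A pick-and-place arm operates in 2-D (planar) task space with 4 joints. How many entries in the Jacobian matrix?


Given: task space dimension = 2, joints = 4
Jacobian is a 2 x 4 matrix
Total entries = rows * columns
Total = 2 * 4
Total = 8

8


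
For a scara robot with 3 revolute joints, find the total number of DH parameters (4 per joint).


Given: 3 joints, 4 DH parameters per joint (d, theta, a, alpha)
Total DH parameters = number_of_joints * 4
Total = 3 * 4
Total = 12

12


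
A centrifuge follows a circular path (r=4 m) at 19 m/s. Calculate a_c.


Given: v = 19 m/s, r = 4 m
Using a_c = v^2 / r
a_c = 19^2 / 4
a_c = 361 / 4
a_c = 361/4 m/s^2

361/4 m/s^2


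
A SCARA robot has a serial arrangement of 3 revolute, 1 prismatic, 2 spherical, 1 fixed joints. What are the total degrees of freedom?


Given: serial robot with 3 revolute, 1 prismatic, 2 spherical, 1 fixed joints
DOF contribution per joint type: revolute=1, prismatic=1, spherical=3, fixed=0
DOF = 3*1 + 1*1 + 2*3 + 1*0
DOF = 10

10


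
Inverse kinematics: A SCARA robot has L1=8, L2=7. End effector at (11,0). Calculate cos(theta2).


Given: L1 = 8, L2 = 7, target (x, y) = (11, 0)
Using cos(theta2) = (x^2 + y^2 - L1^2 - L2^2) / (2*L1*L2)
x^2 + y^2 = 11^2 + 0 = 121
L1^2 + L2^2 = 64 + 49 = 113
Numerator = 121 - 113 = 8
Denominator = 2*8*7 = 112
cos(theta2) = 8/112 = 1/14

1/14


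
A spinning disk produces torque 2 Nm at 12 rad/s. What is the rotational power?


Given: tau = 2 Nm, omega = 12 rad/s
Using P = tau * omega
P = 2 * 12
P = 24 W

24 W


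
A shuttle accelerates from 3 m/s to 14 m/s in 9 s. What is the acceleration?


Given: initial velocity v0 = 3 m/s, final velocity v = 14 m/s, time t = 9 s
Using a = (v - v0) / t
a = (14 - 3) / 9
a = 11 / 9
a = 11/9 m/s^2

11/9 m/s^2


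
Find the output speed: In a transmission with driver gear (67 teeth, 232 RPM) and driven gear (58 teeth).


Given: N1 = 67 teeth, w1 = 232 RPM, N2 = 58 teeth
Using N1*w1 = N2*w2
w2 = N1*w1 / N2
w2 = 67*232 / 58
w2 = 15544 / 58
w2 = 268 RPM

268 RPM


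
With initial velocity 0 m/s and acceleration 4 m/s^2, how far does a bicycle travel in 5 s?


Given: v0 = 0 m/s, a = 4 m/s^2, t = 5 s
Using s = v0*t + (1/2)*a*t^2
s = 0*5 + (1/2)*4*5^2
s = 0 + (1/2)*100
s = 0 + 50
s = 50

50 m


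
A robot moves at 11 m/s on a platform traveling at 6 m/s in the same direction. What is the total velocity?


Given: object velocity = 11 m/s, platform velocity = 6 m/s (same direction)
Using classical velocity addition: v_total = v_object + v_platform
v_total = 11 + 6
v_total = 17 m/s

17 m/s


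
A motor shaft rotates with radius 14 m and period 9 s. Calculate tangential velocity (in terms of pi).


Given: radius r = 14 m, period T = 9 s
Using v = 2*pi*r / T
v = 2*pi*14 / 9
v = 28*pi / 9
v = 28/9*pi m/s

28/9*pi m/s


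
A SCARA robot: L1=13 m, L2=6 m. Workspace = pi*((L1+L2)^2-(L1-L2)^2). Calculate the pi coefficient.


Given: L1 = 13, L2 = 6
(L1+L2)^2 = (19)^2 = 361
(L1-L2)^2 = (7)^2 = 49
Difference = 361 - 49 = 312
This equals 4*L1*L2 = 4*13*6 = 312
Workspace area = 312*pi

312


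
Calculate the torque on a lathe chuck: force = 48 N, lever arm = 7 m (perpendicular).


Given: F = 48 N, r = 7 m, angle = 90 deg (perpendicular)
Using tau = F * r * sin(90)
sin(90) = 1
tau = 48 * 7 * 1
tau = 336 Nm

336 Nm


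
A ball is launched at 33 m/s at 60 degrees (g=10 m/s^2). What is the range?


Given: v0 = 33 m/s, theta = 60 deg, g = 10 m/s^2
sin(2*60) = sin(120) = sqrt(3)/2
Using R = v0^2 * sin(2*theta) / g
R = 33^2 * (sqrt(3)/2) / 10
R = 1089 * sqrt(3) / 20
R = 1089/20*sqrt(3) m

1089/20*sqrt(3) m


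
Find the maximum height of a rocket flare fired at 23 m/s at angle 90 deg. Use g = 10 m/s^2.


Given: v0 = 23 m/s, theta = 90 deg, g = 10 m/s^2
sin^2(90) = 1
Using H = v0^2 * sin^2(theta) / (2*g)
H = 23^2 * 1 / (2*10)
H = 529 * 1 / 20
H = 529 / 20
H = 529/20 m

529/20 m


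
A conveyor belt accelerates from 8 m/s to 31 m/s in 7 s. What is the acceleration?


Given: initial velocity v0 = 8 m/s, final velocity v = 31 m/s, time t = 7 s
Using a = (v - v0) / t
a = (31 - 8) / 7
a = 23 / 7
a = 23/7 m/s^2

23/7 m/s^2


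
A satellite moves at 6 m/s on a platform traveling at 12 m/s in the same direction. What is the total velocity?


Given: object velocity = 6 m/s, platform velocity = 12 m/s (same direction)
Using classical velocity addition: v_total = v_object + v_platform
v_total = 6 + 12
v_total = 18 m/s

18 m/s


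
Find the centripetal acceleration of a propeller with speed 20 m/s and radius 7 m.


Given: v = 20 m/s, r = 7 m
Using a_c = v^2 / r
a_c = 20^2 / 7
a_c = 400 / 7
a_c = 400/7 m/s^2

400/7 m/s^2


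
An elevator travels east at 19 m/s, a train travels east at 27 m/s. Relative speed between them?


Given: v_A = 19 m/s east, v_B = 27 m/s east
Both move in the same direction; relative speed = |v_A - v_B|
|19 - 27| = |-8|
= 8 m/s

8 m/s


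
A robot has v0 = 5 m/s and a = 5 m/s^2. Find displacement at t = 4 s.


Given: v0 = 5 m/s, a = 5 m/s^2, t = 4 s
Using s = v0*t + (1/2)*a*t^2
s = 5*4 + (1/2)*5*4^2
s = 20 + (1/2)*80
s = 20 + 40
s = 60

60 m


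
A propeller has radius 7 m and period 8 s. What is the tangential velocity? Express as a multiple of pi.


Given: radius r = 7 m, period T = 8 s
Using v = 2*pi*r / T
v = 2*pi*7 / 8
v = 14*pi / 8
v = 7/4*pi m/s

7/4*pi m/s


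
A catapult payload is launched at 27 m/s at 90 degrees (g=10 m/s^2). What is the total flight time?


Given: v0 = 27 m/s, theta = 90 deg, g = 10 m/s^2
sin(90) = 1
Using T = 2*v0*sin(theta) / g
T = 2*27*1 / 10
T = 54 / 10
T = 27/5 s

27/5 s


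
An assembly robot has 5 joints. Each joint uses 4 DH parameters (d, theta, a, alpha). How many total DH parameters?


Given: 5 joints, 4 DH parameters per joint (d, theta, a, alpha)
Total DH parameters = number_of_joints * 4
Total = 5 * 4
Total = 20

20


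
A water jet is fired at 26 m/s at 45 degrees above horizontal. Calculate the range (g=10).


Given: v0 = 26 m/s, theta = 45 deg, g = 10 m/s^2
sin(2*45) = sin(90) = 1
Using R = v0^2 * sin(2*theta) / g
R = 26^2 * 1 / 10
R = 676 / 10
R = 338/5 m

338/5 m


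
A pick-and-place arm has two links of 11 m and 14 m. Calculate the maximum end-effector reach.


Given: L1 = 11 m, L2 = 14 m
For a 2-link planar arm, max reach = L1 + L2 (fully extended)
Max reach = 11 + 14
Max reach = 25 m

25 m


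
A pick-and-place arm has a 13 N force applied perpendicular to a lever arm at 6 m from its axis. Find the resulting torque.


Given: F = 13 N, r = 6 m, angle = 90 deg (perpendicular)
Using tau = F * r * sin(90)
sin(90) = 1
tau = 13 * 6 * 1
tau = 78 Nm

78 Nm


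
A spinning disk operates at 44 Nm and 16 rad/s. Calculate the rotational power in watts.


Given: tau = 44 Nm, omega = 16 rad/s
Using P = tau * omega
P = 44 * 16
P = 704 W

704 W


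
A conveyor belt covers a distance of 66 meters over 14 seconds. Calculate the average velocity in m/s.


Given: distance d = 66 m, time t = 14 s
Using v = d / t
v = 66 / 14
v = 33/7 m/s

33/7 m/s


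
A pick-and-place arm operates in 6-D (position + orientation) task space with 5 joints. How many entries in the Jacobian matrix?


Given: task space dimension = 6, joints = 5
Jacobian is a 6 x 5 matrix
Total entries = rows * columns
Total = 6 * 5
Total = 30

30


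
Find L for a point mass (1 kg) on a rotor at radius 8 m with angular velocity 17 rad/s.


Given: m = 1 kg, r = 8 m, omega = 17 rad/s
For a point mass: I = m*r^2
I = 1*8^2 = 1*64 = 64
L = I*omega = 64*17
L = 1088 kg*m^2/s

1088 kg*m^2/s


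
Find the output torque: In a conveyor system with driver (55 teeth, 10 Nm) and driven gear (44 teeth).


Given: N1 = 55, N2 = 44, T1 = 10 Nm
Using T2/T1 = N2/N1
T2 = T1 * N2 / N1
T2 = 10 * 44 / 55
T2 = 440 / 55
T2 = 8 Nm

8 Nm


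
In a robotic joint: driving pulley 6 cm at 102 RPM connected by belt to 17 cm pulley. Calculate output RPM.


Given: D1 = 6 cm, w1 = 102 RPM, D2 = 17 cm
Using D1*w1 = D2*w2
w2 = D1*w1 / D2
w2 = 6*102 / 17
w2 = 612 / 17
w2 = 36 RPM

36 RPM


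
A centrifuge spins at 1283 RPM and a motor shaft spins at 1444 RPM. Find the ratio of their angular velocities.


Given: RPM_A = 1283, RPM_B = 1444
omega = 2*pi*RPM/60, so omega_A/omega_B = RPM_A / RPM_B
omega_A/omega_B = 1283 / 1444
omega_A/omega_B = 1283/1444

1283/1444


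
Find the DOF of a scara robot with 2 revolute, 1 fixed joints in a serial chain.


Given: serial robot with 2 revolute, 1 fixed joints
DOF contribution per joint type: revolute=1, prismatic=1, spherical=3, fixed=0
DOF = 2*1 + 1*0
DOF = 2

2


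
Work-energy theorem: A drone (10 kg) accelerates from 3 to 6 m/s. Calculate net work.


Given: m = 10 kg, v0 = 3 m/s, v = 6 m/s
Using W = (1/2)*m*(v^2 - v0^2)
v^2 = 6^2 = 36
v0^2 = 3^2 = 9
v^2 - v0^2 = 36 - 9 = 27
W = (1/2)*10*27 = 135 J

135 J


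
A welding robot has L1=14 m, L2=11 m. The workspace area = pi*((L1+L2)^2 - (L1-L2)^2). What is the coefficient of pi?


Given: L1 = 14, L2 = 11
(L1+L2)^2 = (25)^2 = 625
(L1-L2)^2 = (3)^2 = 9
Difference = 625 - 9 = 616
This equals 4*L1*L2 = 4*14*11 = 616
Workspace area = 616*pi

616


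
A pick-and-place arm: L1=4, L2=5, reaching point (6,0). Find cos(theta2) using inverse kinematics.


Given: L1 = 4, L2 = 5, target (x, y) = (6, 0)
Using cos(theta2) = (x^2 + y^2 - L1^2 - L2^2) / (2*L1*L2)
x^2 + y^2 = 6^2 + 0 = 36
L1^2 + L2^2 = 16 + 25 = 41
Numerator = 36 - 41 = -5
Denominator = 2*4*5 = 40
cos(theta2) = -5/40 = -1/8

-1/8


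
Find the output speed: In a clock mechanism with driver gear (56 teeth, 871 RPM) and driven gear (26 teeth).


Given: N1 = 56 teeth, w1 = 871 RPM, N2 = 26 teeth
Using N1*w1 = N2*w2
w2 = N1*w1 / N2
w2 = 56*871 / 26
w2 = 48776 / 26
w2 = 1876 RPM

1876 RPM


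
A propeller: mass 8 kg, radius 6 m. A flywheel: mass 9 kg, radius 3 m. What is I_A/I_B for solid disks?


Given: M1=8 kg, R1=6 m, M2=9 kg, R2=3 m
For a disk: I = (1/2)*M*R^2, so I_A/I_B = (M1*R1^2)/(M2*R2^2)
M1*R1^2 = 8*36 = 288
M2*R2^2 = 9*9 = 81
I_A/I_B = 288/81 = 32/9

32/9


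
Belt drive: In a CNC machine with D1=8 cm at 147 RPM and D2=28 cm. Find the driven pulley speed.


Given: D1 = 8 cm, w1 = 147 RPM, D2 = 28 cm
Using D1*w1 = D2*w2
w2 = D1*w1 / D2
w2 = 8*147 / 28
w2 = 1176 / 28
w2 = 42 RPM

42 RPM


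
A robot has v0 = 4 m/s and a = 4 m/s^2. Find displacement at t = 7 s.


Given: v0 = 4 m/s, a = 4 m/s^2, t = 7 s
Using s = v0*t + (1/2)*a*t^2
s = 4*7 + (1/2)*4*7^2
s = 28 + (1/2)*196
s = 28 + 98
s = 126

126 m


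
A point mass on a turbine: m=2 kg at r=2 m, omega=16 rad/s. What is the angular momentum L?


Given: m = 2 kg, r = 2 m, omega = 16 rad/s
For a point mass: I = m*r^2
I = 2*2^2 = 2*4 = 8
L = I*omega = 8*16
L = 128 kg*m^2/s

128 kg*m^2/s


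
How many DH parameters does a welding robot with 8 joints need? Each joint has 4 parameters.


Given: 8 joints, 4 DH parameters per joint (d, theta, a, alpha)
Total DH parameters = number_of_joints * 4
Total = 8 * 4
Total = 32

32


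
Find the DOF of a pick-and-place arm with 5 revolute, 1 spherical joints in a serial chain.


Given: serial robot with 5 revolute, 1 spherical joints
DOF contribution per joint type: revolute=1, prismatic=1, spherical=3, fixed=0
DOF = 5*1 + 1*3
DOF = 8

8


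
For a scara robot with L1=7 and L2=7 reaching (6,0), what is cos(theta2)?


Given: L1 = 7, L2 = 7, target (x, y) = (6, 0)
Using cos(theta2) = (x^2 + y^2 - L1^2 - L2^2) / (2*L1*L2)
x^2 + y^2 = 6^2 + 0 = 36
L1^2 + L2^2 = 49 + 49 = 98
Numerator = 36 - 98 = -62
Denominator = 2*7*7 = 98
cos(theta2) = -62/98 = -31/49

-31/49


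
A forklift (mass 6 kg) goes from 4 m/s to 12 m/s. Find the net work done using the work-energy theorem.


Given: m = 6 kg, v0 = 4 m/s, v = 12 m/s
Using W = (1/2)*m*(v^2 - v0^2)
v^2 = 12^2 = 144
v0^2 = 4^2 = 16
v^2 - v0^2 = 144 - 16 = 128
W = (1/2)*6*128 = 384 J

384 J


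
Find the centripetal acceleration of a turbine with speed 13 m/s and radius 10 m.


Given: v = 13 m/s, r = 10 m
Using a_c = v^2 / r
a_c = 13^2 / 10
a_c = 169 / 10
a_c = 169/10 m/s^2

169/10 m/s^2


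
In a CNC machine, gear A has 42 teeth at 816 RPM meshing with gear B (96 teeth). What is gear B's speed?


Given: N1 = 42 teeth, w1 = 816 RPM, N2 = 96 teeth
Using N1*w1 = N2*w2
w2 = N1*w1 / N2
w2 = 42*816 / 96
w2 = 34272 / 96
w2 = 357 RPM

357 RPM


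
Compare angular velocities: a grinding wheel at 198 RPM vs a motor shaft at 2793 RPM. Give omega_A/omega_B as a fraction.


Given: RPM_A = 198, RPM_B = 2793
omega = 2*pi*RPM/60, so omega_A/omega_B = RPM_A / RPM_B
omega_A/omega_B = 198 / 2793
omega_A/omega_B = 66/931

66/931


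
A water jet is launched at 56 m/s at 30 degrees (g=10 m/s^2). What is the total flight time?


Given: v0 = 56 m/s, theta = 30 deg, g = 10 m/s^2
sin(30) = 1/2
Using T = 2*v0*sin(theta) / g
T = 2*56*1/2 / 10
T = 56 / 10
T = 28/5 s

28/5 s


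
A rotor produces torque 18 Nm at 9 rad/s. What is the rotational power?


Given: tau = 18 Nm, omega = 9 rad/s
Using P = tau * omega
P = 18 * 9
P = 162 W

162 W


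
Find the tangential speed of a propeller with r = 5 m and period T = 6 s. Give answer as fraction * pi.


Given: radius r = 5 m, period T = 6 s
Using v = 2*pi*r / T
v = 2*pi*5 / 6
v = 10*pi / 6
v = 5/3*pi m/s

5/3*pi m/s


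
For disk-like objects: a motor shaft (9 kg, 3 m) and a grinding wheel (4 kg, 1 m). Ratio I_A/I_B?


Given: M1=9 kg, R1=3 m, M2=4 kg, R2=1 m
For a disk: I = (1/2)*M*R^2, so I_A/I_B = (M1*R1^2)/(M2*R2^2)
M1*R1^2 = 9*9 = 81
M2*R2^2 = 4*1 = 4
I_A/I_B = 81/4 = 81/4

81/4


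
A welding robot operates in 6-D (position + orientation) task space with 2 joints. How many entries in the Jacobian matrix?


Given: task space dimension = 6, joints = 2
Jacobian is a 6 x 2 matrix
Total entries = rows * columns
Total = 6 * 2
Total = 12

12


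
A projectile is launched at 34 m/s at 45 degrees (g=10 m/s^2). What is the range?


Given: v0 = 34 m/s, theta = 45 deg, g = 10 m/s^2
sin(2*45) = sin(90) = 1
Using R = v0^2 * sin(2*theta) / g
R = 34^2 * 1 / 10
R = 1156 / 10
R = 578/5 m

578/5 m


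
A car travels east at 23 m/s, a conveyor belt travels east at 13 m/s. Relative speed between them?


Given: v_A = 23 m/s east, v_B = 13 m/s east
Both move in the same direction; relative speed = |v_A - v_B|
|23 - 13| = |10|
= 10 m/s

10 m/s


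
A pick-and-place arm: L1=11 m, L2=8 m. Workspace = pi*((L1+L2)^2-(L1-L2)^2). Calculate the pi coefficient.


Given: L1 = 11, L2 = 8
(L1+L2)^2 = (19)^2 = 361
(L1-L2)^2 = (3)^2 = 9
Difference = 361 - 9 = 352
This equals 4*L1*L2 = 4*11*8 = 352
Workspace area = 352*pi

352


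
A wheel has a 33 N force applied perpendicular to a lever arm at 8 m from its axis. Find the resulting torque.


Given: F = 33 N, r = 8 m, angle = 90 deg (perpendicular)
Using tau = F * r * sin(90)
sin(90) = 1
tau = 33 * 8 * 1
tau = 264 Nm

264 Nm


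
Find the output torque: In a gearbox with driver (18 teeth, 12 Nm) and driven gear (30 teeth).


Given: N1 = 18, N2 = 30, T1 = 12 Nm
Using T2/T1 = N2/N1
T2 = T1 * N2 / N1
T2 = 12 * 30 / 18
T2 = 360 / 18
T2 = 20 Nm

20 Nm


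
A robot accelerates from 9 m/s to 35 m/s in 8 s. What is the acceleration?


Given: initial velocity v0 = 9 m/s, final velocity v = 35 m/s, time t = 8 s
Using a = (v - v0) / t
a = (35 - 9) / 8
a = 26 / 8
a = 13/4 m/s^2

13/4 m/s^2


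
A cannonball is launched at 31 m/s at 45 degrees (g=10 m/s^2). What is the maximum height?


Given: v0 = 31 m/s, theta = 45 deg, g = 10 m/s^2
sin^2(45) = 1/2
Using H = v0^2 * sin^2(theta) / (2*g)
H = 31^2 * 1/2 / (2*10)
H = 961 * 1/2 / 20
H = 961/2 / 20
H = 961/40 m

961/40 m


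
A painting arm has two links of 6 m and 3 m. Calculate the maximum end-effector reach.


Given: L1 = 6 m, L2 = 3 m
For a 2-link planar arm, max reach = L1 + L2 (fully extended)
Max reach = 6 + 3
Max reach = 9 m

9 m


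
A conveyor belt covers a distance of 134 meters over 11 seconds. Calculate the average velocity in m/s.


Given: distance d = 134 m, time t = 11 s
Using v = d / t
v = 134 / 11
v = 134/11 m/s

134/11 m/s


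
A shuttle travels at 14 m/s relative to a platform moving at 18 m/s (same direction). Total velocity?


Given: object velocity = 14 m/s, platform velocity = 18 m/s (same direction)
Using classical velocity addition: v_total = v_object + v_platform
v_total = 14 + 18
v_total = 32 m/s

32 m/s


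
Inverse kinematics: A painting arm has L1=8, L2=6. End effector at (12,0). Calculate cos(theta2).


Given: L1 = 8, L2 = 6, target (x, y) = (12, 0)
Using cos(theta2) = (x^2 + y^2 - L1^2 - L2^2) / (2*L1*L2)
x^2 + y^2 = 12^2 + 0 = 144
L1^2 + L2^2 = 64 + 36 = 100
Numerator = 144 - 100 = 44
Denominator = 2*8*6 = 96
cos(theta2) = 44/96 = 11/24

11/24


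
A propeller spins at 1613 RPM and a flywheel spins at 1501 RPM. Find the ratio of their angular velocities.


Given: RPM_A = 1613, RPM_B = 1501
omega = 2*pi*RPM/60, so omega_A/omega_B = RPM_A / RPM_B
omega_A/omega_B = 1613 / 1501
omega_A/omega_B = 1613/1501

1613/1501


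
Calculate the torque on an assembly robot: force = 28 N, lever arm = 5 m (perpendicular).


Given: F = 28 N, r = 5 m, angle = 90 deg (perpendicular)
Using tau = F * r * sin(90)
sin(90) = 1
tau = 28 * 5 * 1
tau = 140 Nm

140 Nm


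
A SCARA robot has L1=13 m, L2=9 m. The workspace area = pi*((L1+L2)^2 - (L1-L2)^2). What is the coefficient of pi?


Given: L1 = 13, L2 = 9
(L1+L2)^2 = (22)^2 = 484
(L1-L2)^2 = (4)^2 = 16
Difference = 484 - 16 = 468
This equals 4*L1*L2 = 4*13*9 = 468
Workspace area = 468*pi

468


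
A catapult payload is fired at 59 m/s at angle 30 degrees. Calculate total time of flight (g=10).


Given: v0 = 59 m/s, theta = 30 deg, g = 10 m/s^2
sin(30) = 1/2
Using T = 2*v0*sin(theta) / g
T = 2*59*1/2 / 10
T = 59 / 10
T = 59/10 s

59/10 s


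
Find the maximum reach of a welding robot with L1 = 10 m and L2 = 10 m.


Given: L1 = 10 m, L2 = 10 m
For a 2-link planar arm, max reach = L1 + L2 (fully extended)
Max reach = 10 + 10
Max reach = 20 m

20 m


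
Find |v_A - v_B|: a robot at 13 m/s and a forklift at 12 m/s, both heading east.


Given: v_A = 13 m/s east, v_B = 12 m/s east
Both move in the same direction; relative speed = |v_A - v_B|
|13 - 12| = |1|
= 1 m/s

1 m/s


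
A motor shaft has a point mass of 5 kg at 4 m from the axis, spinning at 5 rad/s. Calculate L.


Given: m = 5 kg, r = 4 m, omega = 5 rad/s
For a point mass: I = m*r^2
I = 5*4^2 = 5*16 = 80
L = I*omega = 80*5
L = 400 kg*m^2/s

400 kg*m^2/s


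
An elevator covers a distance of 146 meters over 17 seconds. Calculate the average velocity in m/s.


Given: distance d = 146 m, time t = 17 s
Using v = d / t
v = 146 / 17
v = 146/17 m/s

146/17 m/s


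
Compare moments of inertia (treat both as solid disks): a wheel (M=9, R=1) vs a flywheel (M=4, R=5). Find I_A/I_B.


Given: M1=9 kg, R1=1 m, M2=4 kg, R2=5 m
For a disk: I = (1/2)*M*R^2, so I_A/I_B = (M1*R1^2)/(M2*R2^2)
M1*R1^2 = 9*1 = 9
M2*R2^2 = 4*25 = 100
I_A/I_B = 9/100 = 9/100

9/100


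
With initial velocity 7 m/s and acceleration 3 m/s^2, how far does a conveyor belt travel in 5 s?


Given: v0 = 7 m/s, a = 3 m/s^2, t = 5 s
Using s = v0*t + (1/2)*a*t^2
s = 7*5 + (1/2)*3*5^2
s = 35 + (1/2)*75
s = 35 + 75/2
s = 145/2

145/2 m


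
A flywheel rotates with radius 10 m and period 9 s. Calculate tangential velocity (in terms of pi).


Given: radius r = 10 m, period T = 9 s
Using v = 2*pi*r / T
v = 2*pi*10 / 9
v = 20*pi / 9
v = 20/9*pi m/s

20/9*pi m/s


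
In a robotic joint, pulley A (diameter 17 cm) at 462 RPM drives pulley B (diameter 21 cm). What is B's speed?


Given: D1 = 17 cm, w1 = 462 RPM, D2 = 21 cm
Using D1*w1 = D2*w2
w2 = D1*w1 / D2
w2 = 17*462 / 21
w2 = 7854 / 21
w2 = 374 RPM

374 RPM


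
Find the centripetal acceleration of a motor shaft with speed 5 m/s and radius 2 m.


Given: v = 5 m/s, r = 2 m
Using a_c = v^2 / r
a_c = 5^2 / 2
a_c = 25 / 2
a_c = 25/2 m/s^2

25/2 m/s^2


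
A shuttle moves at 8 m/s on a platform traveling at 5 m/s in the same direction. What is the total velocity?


Given: object velocity = 8 m/s, platform velocity = 5 m/s (same direction)
Using classical velocity addition: v_total = v_object + v_platform
v_total = 8 + 5
v_total = 13 m/s

13 m/s


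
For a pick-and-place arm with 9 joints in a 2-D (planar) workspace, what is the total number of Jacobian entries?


Given: task space dimension = 2, joints = 9
Jacobian is a 2 x 9 matrix
Total entries = rows * columns
Total = 2 * 9
Total = 18

18


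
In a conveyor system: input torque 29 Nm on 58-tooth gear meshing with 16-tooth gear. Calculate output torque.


Given: N1 = 58, N2 = 16, T1 = 29 Nm
Using T2/T1 = N2/N1
T2 = T1 * N2 / N1
T2 = 29 * 16 / 58
T2 = 464 / 58
T2 = 8 Nm

8 Nm


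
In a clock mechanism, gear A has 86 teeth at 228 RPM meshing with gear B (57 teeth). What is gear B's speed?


Given: N1 = 86 teeth, w1 = 228 RPM, N2 = 57 teeth
Using N1*w1 = N2*w2
w2 = N1*w1 / N2
w2 = 86*228 / 57
w2 = 19608 / 57
w2 = 344 RPM

344 RPM


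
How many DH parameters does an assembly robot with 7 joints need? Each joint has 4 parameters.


Given: 7 joints, 4 DH parameters per joint (d, theta, a, alpha)
Total DH parameters = number_of_joints * 4
Total = 7 * 4
Total = 28

28


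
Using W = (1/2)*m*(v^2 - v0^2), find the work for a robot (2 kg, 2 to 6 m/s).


Given: m = 2 kg, v0 = 2 m/s, v = 6 m/s
Using W = (1/2)*m*(v^2 - v0^2)
v^2 = 6^2 = 36
v0^2 = 2^2 = 4
v^2 - v0^2 = 36 - 4 = 32
W = (1/2)*2*32 = 32 J

32 J


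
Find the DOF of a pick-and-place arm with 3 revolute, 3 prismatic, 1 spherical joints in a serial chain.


Given: serial robot with 3 revolute, 3 prismatic, 1 spherical joints
DOF contribution per joint type: revolute=1, prismatic=1, spherical=3, fixed=0
DOF = 3*1 + 3*1 + 1*3
DOF = 9

9


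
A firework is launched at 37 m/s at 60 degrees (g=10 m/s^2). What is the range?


Given: v0 = 37 m/s, theta = 60 deg, g = 10 m/s^2
sin(2*60) = sin(120) = sqrt(3)/2
Using R = v0^2 * sin(2*theta) / g
R = 37^2 * (sqrt(3)/2) / 10
R = 1369 * sqrt(3) / 20
R = 1369/20*sqrt(3) m

1369/20*sqrt(3) m


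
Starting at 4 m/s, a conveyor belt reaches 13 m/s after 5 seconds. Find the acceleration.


Given: initial velocity v0 = 4 m/s, final velocity v = 13 m/s, time t = 5 s
Using a = (v - v0) / t
a = (13 - 4) / 5
a = 9 / 5
a = 9/5 m/s^2

9/5 m/s^2


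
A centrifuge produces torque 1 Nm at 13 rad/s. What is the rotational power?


Given: tau = 1 Nm, omega = 13 rad/s
Using P = tau * omega
P = 1 * 13
P = 13 W

13 W


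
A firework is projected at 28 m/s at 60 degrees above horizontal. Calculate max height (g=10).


Given: v0 = 28 m/s, theta = 60 deg, g = 10 m/s^2
sin^2(60) = 3/4
Using H = v0^2 * sin^2(theta) / (2*g)
H = 28^2 * 3/4 / (2*10)
H = 784 * 3/4 / 20
H = 588 / 20
H = 147/5 m

147/5 m


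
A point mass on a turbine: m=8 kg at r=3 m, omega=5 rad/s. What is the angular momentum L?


Given: m = 8 kg, r = 3 m, omega = 5 rad/s
For a point mass: I = m*r^2
I = 8*3^2 = 8*9 = 72
L = I*omega = 72*5
L = 360 kg*m^2/s

360 kg*m^2/s


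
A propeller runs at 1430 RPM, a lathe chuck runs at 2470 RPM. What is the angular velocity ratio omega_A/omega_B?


Given: RPM_A = 1430, RPM_B = 2470
omega = 2*pi*RPM/60, so omega_A/omega_B = RPM_A / RPM_B
omega_A/omega_B = 1430 / 2470
omega_A/omega_B = 11/19

11/19


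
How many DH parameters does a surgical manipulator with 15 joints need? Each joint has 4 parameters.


Given: 15 joints, 4 DH parameters per joint (d, theta, a, alpha)
Total DH parameters = number_of_joints * 4
Total = 15 * 4
Total = 60

60


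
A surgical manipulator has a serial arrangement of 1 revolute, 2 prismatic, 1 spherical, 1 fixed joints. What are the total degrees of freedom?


Given: serial robot with 1 revolute, 2 prismatic, 1 spherical, 1 fixed joints
DOF contribution per joint type: revolute=1, prismatic=1, spherical=3, fixed=0
DOF = 1*1 + 2*1 + 1*3 + 1*0
DOF = 6

6


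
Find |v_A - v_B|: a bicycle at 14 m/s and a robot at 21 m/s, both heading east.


Given: v_A = 14 m/s east, v_B = 21 m/s east
Both move in the same direction; relative speed = |v_A - v_B|
|14 - 21| = |-7|
= 7 m/s

7 m/s


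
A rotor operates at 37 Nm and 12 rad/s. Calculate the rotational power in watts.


Given: tau = 37 Nm, omega = 12 rad/s
Using P = tau * omega
P = 37 * 12
P = 444 W

444 W


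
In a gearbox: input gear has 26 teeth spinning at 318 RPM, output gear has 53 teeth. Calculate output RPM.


Given: N1 = 26 teeth, w1 = 318 RPM, N2 = 53 teeth
Using N1*w1 = N2*w2
w2 = N1*w1 / N2
w2 = 26*318 / 53
w2 = 8268 / 53
w2 = 156 RPM

156 RPM


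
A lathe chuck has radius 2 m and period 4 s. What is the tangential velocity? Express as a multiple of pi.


Given: radius r = 2 m, period T = 4 s
Using v = 2*pi*r / T
v = 2*pi*2 / 4
v = 4*pi / 4
v = 1*pi m/s

1*pi m/s


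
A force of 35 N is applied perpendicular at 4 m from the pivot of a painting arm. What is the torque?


Given: F = 35 N, r = 4 m, angle = 90 deg (perpendicular)
Using tau = F * r * sin(90)
sin(90) = 1
tau = 35 * 4 * 1
tau = 140 Nm

140 Nm


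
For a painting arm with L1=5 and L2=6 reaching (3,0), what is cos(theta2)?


Given: L1 = 5, L2 = 6, target (x, y) = (3, 0)
Using cos(theta2) = (x^2 + y^2 - L1^2 - L2^2) / (2*L1*L2)
x^2 + y^2 = 3^2 + 0 = 9
L1^2 + L2^2 = 25 + 36 = 61
Numerator = 9 - 61 = -52
Denominator = 2*5*6 = 60
cos(theta2) = -52/60 = -13/15

-13/15


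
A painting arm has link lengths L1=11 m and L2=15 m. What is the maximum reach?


Given: L1 = 11 m, L2 = 15 m
For a 2-link planar arm, max reach = L1 + L2 (fully extended)
Max reach = 11 + 15
Max reach = 26 m

26 m


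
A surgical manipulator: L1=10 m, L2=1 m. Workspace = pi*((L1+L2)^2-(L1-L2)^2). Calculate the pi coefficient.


Given: L1 = 10, L2 = 1
(L1+L2)^2 = (11)^2 = 121
(L1-L2)^2 = (9)^2 = 81
Difference = 121 - 81 = 40
This equals 4*L1*L2 = 4*10*1 = 40
Workspace area = 40*pi

40


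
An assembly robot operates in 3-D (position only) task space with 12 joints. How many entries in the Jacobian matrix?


Given: task space dimension = 3, joints = 12
Jacobian is a 3 x 12 matrix
Total entries = rows * columns
Total = 3 * 12
Total = 36

36


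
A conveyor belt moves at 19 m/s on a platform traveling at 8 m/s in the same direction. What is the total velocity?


Given: object velocity = 19 m/s, platform velocity = 8 m/s (same direction)
Using classical velocity addition: v_total = v_object + v_platform
v_total = 19 + 8
v_total = 27 m/s

27 m/s


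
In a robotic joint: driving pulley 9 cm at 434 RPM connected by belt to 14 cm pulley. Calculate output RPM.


Given: D1 = 9 cm, w1 = 434 RPM, D2 = 14 cm
Using D1*w1 = D2*w2
w2 = D1*w1 / D2
w2 = 9*434 / 14
w2 = 3906 / 14
w2 = 279 RPM

279 RPM


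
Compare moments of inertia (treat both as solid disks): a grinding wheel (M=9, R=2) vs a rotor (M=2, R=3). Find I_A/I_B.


Given: M1=9 kg, R1=2 m, M2=2 kg, R2=3 m
For a disk: I = (1/2)*M*R^2, so I_A/I_B = (M1*R1^2)/(M2*R2^2)
M1*R1^2 = 9*4 = 36
M2*R2^2 = 2*9 = 18
I_A/I_B = 36/18 = 2

2


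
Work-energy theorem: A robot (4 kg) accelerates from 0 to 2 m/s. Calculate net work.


Given: m = 4 kg, v0 = 0 m/s, v = 2 m/s
Using W = (1/2)*m*(v^2 - v0^2)
v^2 = 2^2 = 4
v0^2 = 0^2 = 0
v^2 - v0^2 = 4 - 0 = 4
W = (1/2)*4*4 = 8 J

8 J


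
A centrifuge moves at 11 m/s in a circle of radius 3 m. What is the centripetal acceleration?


Given: v = 11 m/s, r = 3 m
Using a_c = v^2 / r
a_c = 11^2 / 3
a_c = 121 / 3
a_c = 121/3 m/s^2

121/3 m/s^2


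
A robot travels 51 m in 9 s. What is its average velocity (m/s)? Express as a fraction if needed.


Given: distance d = 51 m, time t = 9 s
Using v = d / t
v = 51 / 9
v = 17/3 m/s

17/3 m/s


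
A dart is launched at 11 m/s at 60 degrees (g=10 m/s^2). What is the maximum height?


Given: v0 = 11 m/s, theta = 60 deg, g = 10 m/s^2
sin^2(60) = 3/4
Using H = v0^2 * sin^2(theta) / (2*g)
H = 11^2 * 3/4 / (2*10)
H = 121 * 3/4 / 20
H = 363/4 / 20
H = 363/80 m

363/80 m


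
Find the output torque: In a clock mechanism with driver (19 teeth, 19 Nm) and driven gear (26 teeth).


Given: N1 = 19, N2 = 26, T1 = 19 Nm
Using T2/T1 = N2/N1
T2 = T1 * N2 / N1
T2 = 19 * 26 / 19
T2 = 494 / 19
T2 = 26 Nm

26 Nm


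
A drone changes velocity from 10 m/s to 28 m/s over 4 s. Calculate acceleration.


Given: initial velocity v0 = 10 m/s, final velocity v = 28 m/s, time t = 4 s
Using a = (v - v0) / t
a = (28 - 10) / 4
a = 18 / 4
a = 9/2 m/s^2

9/2 m/s^2


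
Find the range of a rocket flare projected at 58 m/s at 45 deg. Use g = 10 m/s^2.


Given: v0 = 58 m/s, theta = 45 deg, g = 10 m/s^2
sin(2*45) = sin(90) = 1
Using R = v0^2 * sin(2*theta) / g
R = 58^2 * 1 / 10
R = 3364 / 10
R = 1682/5 m

1682/5 m


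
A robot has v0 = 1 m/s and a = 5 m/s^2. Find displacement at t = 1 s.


Given: v0 = 1 m/s, a = 5 m/s^2, t = 1 s
Using s = v0*t + (1/2)*a*t^2
s = 1*1 + (1/2)*5*1^2
s = 1 + (1/2)*5
s = 1 + 5/2
s = 7/2

7/2 m


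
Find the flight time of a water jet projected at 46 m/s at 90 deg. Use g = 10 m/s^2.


Given: v0 = 46 m/s, theta = 90 deg, g = 10 m/s^2
sin(90) = 1
Using T = 2*v0*sin(theta) / g
T = 2*46*1 / 10
T = 92 / 10
T = 46/5 s

46/5 s


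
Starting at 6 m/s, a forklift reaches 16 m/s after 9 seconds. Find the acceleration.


Given: initial velocity v0 = 6 m/s, final velocity v = 16 m/s, time t = 9 s
Using a = (v - v0) / t
a = (16 - 6) / 9
a = 10 / 9
a = 10/9 m/s^2

10/9 m/s^2


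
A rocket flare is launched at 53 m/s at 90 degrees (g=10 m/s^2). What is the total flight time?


Given: v0 = 53 m/s, theta = 90 deg, g = 10 m/s^2
sin(90) = 1
Using T = 2*v0*sin(theta) / g
T = 2*53*1 / 10
T = 106 / 10
T = 53/5 s

53/5 s


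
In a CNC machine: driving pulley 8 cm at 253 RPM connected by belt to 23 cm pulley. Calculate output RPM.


Given: D1 = 8 cm, w1 = 253 RPM, D2 = 23 cm
Using D1*w1 = D2*w2
w2 = D1*w1 / D2
w2 = 8*253 / 23
w2 = 2024 / 23
w2 = 88 RPM

88 RPM


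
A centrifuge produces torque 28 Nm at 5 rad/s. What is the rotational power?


Given: tau = 28 Nm, omega = 5 rad/s
Using P = tau * omega
P = 28 * 5
P = 140 W

140 W


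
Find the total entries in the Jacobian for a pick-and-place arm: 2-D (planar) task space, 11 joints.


Given: task space dimension = 2, joints = 11
Jacobian is a 2 x 11 matrix
Total entries = rows * columns
Total = 2 * 11
Total = 22

22


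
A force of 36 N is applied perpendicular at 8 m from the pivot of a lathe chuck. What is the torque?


Given: F = 36 N, r = 8 m, angle = 90 deg (perpendicular)
Using tau = F * r * sin(90)
sin(90) = 1
tau = 36 * 8 * 1
tau = 288 Nm

288 Nm


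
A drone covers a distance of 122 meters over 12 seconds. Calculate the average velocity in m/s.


Given: distance d = 122 m, time t = 12 s
Using v = d / t
v = 122 / 12
v = 61/6 m/s

61/6 m/s


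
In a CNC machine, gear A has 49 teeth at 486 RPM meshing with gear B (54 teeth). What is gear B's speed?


Given: N1 = 49 teeth, w1 = 486 RPM, N2 = 54 teeth
Using N1*w1 = N2*w2
w2 = N1*w1 / N2
w2 = 49*486 / 54
w2 = 23814 / 54
w2 = 441 RPM

441 RPM


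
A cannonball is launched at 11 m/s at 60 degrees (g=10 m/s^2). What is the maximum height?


Given: v0 = 11 m/s, theta = 60 deg, g = 10 m/s^2
sin^2(60) = 3/4
Using H = v0^2 * sin^2(theta) / (2*g)
H = 11^2 * 3/4 / (2*10)
H = 121 * 3/4 / 20
H = 363/4 / 20
H = 363/80 m

363/80 m


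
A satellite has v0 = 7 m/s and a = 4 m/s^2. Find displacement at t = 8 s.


Given: v0 = 7 m/s, a = 4 m/s^2, t = 8 s
Using s = v0*t + (1/2)*a*t^2
s = 7*8 + (1/2)*4*8^2
s = 56 + (1/2)*256
s = 56 + 128
s = 184

184 m


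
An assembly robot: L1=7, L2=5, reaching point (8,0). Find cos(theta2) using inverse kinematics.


Given: L1 = 7, L2 = 5, target (x, y) = (8, 0)
Using cos(theta2) = (x^2 + y^2 - L1^2 - L2^2) / (2*L1*L2)
x^2 + y^2 = 8^2 + 0 = 64
L1^2 + L2^2 = 49 + 25 = 74
Numerator = 64 - 74 = -10
Denominator = 2*7*5 = 70
cos(theta2) = -10/70 = -1/7

-1/7


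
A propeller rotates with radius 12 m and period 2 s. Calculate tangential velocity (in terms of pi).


Given: radius r = 12 m, period T = 2 s
Using v = 2*pi*r / T
v = 2*pi*12 / 2
v = 24*pi / 2
v = 12*pi m/s

12*pi m/s


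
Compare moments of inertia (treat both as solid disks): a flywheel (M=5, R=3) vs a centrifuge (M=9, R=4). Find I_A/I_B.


Given: M1=5 kg, R1=3 m, M2=9 kg, R2=4 m
For a disk: I = (1/2)*M*R^2, so I_A/I_B = (M1*R1^2)/(M2*R2^2)
M1*R1^2 = 5*9 = 45
M2*R2^2 = 9*16 = 144
I_A/I_B = 45/144 = 5/16

5/16


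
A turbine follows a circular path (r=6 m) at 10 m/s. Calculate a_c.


Given: v = 10 m/s, r = 6 m
Using a_c = v^2 / r
a_c = 10^2 / 6
a_c = 100 / 6
a_c = 50/3 m/s^2

50/3 m/s^2


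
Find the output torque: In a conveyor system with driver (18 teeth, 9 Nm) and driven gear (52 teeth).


Given: N1 = 18, N2 = 52, T1 = 9 Nm
Using T2/T1 = N2/N1
T2 = T1 * N2 / N1
T2 = 9 * 52 / 18
T2 = 468 / 18
T2 = 26 Nm

26 Nm


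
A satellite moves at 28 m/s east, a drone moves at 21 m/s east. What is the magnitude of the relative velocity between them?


Given: v_A = 28 m/s east, v_B = 21 m/s east
Both move in the same direction; relative speed = |v_A - v_B|
|28 - 21| = |7|
= 7 m/s

7 m/s


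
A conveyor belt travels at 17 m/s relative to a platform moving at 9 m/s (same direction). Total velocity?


Given: object velocity = 17 m/s, platform velocity = 9 m/s (same direction)
Using classical velocity addition: v_total = v_object + v_platform
v_total = 17 + 9
v_total = 26 m/s

26 m/s


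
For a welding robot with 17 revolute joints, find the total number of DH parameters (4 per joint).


Given: 17 joints, 4 DH parameters per joint (d, theta, a, alpha)
Total DH parameters = number_of_joints * 4
Total = 17 * 4
Total = 68

68


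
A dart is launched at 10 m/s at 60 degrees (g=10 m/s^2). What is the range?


Given: v0 = 10 m/s, theta = 60 deg, g = 10 m/s^2
sin(2*60) = sin(120) = sqrt(3)/2
Using R = v0^2 * sin(2*theta) / g
R = 10^2 * (sqrt(3)/2) / 10
R = 100 * sqrt(3) / 20
R = 5*sqrt(3) m

5*sqrt(3) m


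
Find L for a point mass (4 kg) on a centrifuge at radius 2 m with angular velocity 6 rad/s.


Given: m = 4 kg, r = 2 m, omega = 6 rad/s
For a point mass: I = m*r^2
I = 4*2^2 = 4*4 = 16
L = I*omega = 16*6
L = 96 kg*m^2/s

96 kg*m^2/s


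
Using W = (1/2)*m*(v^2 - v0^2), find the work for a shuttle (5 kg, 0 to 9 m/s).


Given: m = 5 kg, v0 = 0 m/s, v = 9 m/s
Using W = (1/2)*m*(v^2 - v0^2)
v^2 = 9^2 = 81
v0^2 = 0^2 = 0
v^2 - v0^2 = 81 - 0 = 81
W = (1/2)*5*81 = 405/2 J

405/2 J


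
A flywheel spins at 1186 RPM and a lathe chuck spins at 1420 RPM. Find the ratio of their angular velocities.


Given: RPM_A = 1186, RPM_B = 1420
omega = 2*pi*RPM/60, so omega_A/omega_B = RPM_A / RPM_B
omega_A/omega_B = 1186 / 1420
omega_A/omega_B = 593/710

593/710


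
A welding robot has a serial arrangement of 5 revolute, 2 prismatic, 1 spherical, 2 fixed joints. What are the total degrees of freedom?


Given: serial robot with 5 revolute, 2 prismatic, 1 spherical, 2 fixed joints
DOF contribution per joint type: revolute=1, prismatic=1, spherical=3, fixed=0
DOF = 5*1 + 2*1 + 1*3 + 2*0
DOF = 10

10
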